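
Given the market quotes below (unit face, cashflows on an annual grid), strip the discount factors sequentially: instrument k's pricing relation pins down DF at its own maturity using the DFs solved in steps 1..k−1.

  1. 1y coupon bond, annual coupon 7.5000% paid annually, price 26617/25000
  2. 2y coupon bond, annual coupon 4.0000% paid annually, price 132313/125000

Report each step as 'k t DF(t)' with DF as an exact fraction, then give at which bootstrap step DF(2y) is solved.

1 1 619/625
2 2 9797/10000
DF(2y) is solved at step 2

step 1 [1y] bond c/1=3/40: DF=(26617/25000 − 3/40·(0))/(1+3/40) = 619/625 ≈ 0.990400
step 2 [2y] bond c/1=1/25: DF=(132313/125000 − 1/25·(0.990400))/(1+1/25) = 9797/10000 ≈ 0.979700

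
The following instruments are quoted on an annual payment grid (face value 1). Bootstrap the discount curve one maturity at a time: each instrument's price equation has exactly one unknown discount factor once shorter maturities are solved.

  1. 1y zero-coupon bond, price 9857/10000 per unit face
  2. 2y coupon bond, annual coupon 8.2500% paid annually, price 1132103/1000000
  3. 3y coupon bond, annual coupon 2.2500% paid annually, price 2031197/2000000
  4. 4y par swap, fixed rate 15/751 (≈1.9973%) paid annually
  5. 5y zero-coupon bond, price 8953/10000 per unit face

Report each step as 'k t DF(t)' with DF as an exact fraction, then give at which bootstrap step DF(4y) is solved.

1 1 9857/10000
2 2 9707/10000
3 3 4751/5000
4 4 1847/2000
5 5 8953/10000
DF(4y) is solved at step 4

step 1 [1y] zero: DF = P = 9857/10000 ≈ 0.985700
step 2 [2y] bond c/1=33/400: DF=(1132103/1000000 − 33/400·(0.985700))/(1+33/400) = 9707/10000 ≈ 0.970700
step 3 [3y] bond c/1=9/400: DF=(2031197/2000000 − 9/400·(0.985700+0.970700))/(1+9/400) = 4751/5000 ≈ 0.950200
step 4 [4y] swap r/1=15/751: DF=(1 − 15/751·(0.985700+0.970700+0.950200))/(1+15/751) = 1847/2000 ≈ 0.923500
step 5 [5y] zero: DF = P = 8953/10000 ≈ 0.895300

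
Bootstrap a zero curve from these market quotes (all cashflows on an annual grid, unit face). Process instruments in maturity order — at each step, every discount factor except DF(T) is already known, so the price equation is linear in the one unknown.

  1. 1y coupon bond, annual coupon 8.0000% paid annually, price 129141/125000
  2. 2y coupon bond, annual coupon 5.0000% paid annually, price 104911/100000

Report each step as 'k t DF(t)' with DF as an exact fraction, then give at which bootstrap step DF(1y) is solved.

step 1 [1y] bond c/1=2/25: DF=(129141/125000 − 2/25·(0))/(1+2/25) = 4783/5000 ≈ 0.956600
step 2 [2y] bond c/1=1/20: DF=(104911/100000 − 1/20·(0.956600))/(1+1/20) = 596/625 ≈ 0.953600

1 1 4783/5000
2 2 596/625
DF(1y) is solved at step 1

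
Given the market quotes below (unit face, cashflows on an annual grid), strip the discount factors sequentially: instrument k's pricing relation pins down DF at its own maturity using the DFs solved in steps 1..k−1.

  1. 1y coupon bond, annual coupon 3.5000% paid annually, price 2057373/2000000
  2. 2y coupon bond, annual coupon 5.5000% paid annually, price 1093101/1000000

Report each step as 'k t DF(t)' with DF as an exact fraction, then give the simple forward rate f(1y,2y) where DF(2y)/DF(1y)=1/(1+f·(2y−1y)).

step 1 [1y] bond c/1=7/200: DF=(2057373/2000000 − 7/200·(0))/(1+7/200) = 9939/10000 ≈ 0.993900
step 2 [2y] bond c/1=11/200: DF=(1093101/1000000 − 11/200·(0.993900))/(1+11/200) = 9843/10000 ≈ 0.984300

1 1 9939/10000
2 2 9843/10000
f(1y,2y) = ((9939/10000)/(9843/10000) − 1)/(1) = 32/3281 ≈ 0.9753%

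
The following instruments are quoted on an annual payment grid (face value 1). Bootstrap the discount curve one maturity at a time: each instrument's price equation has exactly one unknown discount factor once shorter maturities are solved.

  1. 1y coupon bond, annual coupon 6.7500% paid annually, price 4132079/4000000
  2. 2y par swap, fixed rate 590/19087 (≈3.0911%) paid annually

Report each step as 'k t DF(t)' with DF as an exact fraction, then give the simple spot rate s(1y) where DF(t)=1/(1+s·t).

step 1 [1y] bond c/1=27/400: DF=(4132079/4000000 − 27/400·(0))/(1+27/400) = 9677/10000 ≈ 0.967700
step 2 [2y] swap r/1=590/19087: DF=(1 − 590/19087·(0.967700))/(1+590/19087) = 941/1000 ≈ 0.941000

1 1 9677/10000
2 2 941/1000
s(1y) = (1/(9677/10000) − 1)/(1) = 323/9677 ≈ 3.3378%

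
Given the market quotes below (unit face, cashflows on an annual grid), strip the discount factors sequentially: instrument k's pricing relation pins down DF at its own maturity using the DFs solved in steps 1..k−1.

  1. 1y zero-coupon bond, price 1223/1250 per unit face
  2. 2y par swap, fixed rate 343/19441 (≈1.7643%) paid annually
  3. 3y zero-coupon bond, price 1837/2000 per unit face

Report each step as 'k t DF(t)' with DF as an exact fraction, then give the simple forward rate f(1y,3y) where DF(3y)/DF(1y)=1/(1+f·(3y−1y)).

step 1 [1y] zero: DF = P = 1223/1250 ≈ 0.978400
step 2 [2y] swap r/1=343/19441: DF=(1 − 343/19441·(0.978400))/(1+343/19441) = 9657/10000 ≈ 0.965700
step 3 [3y] zero: DF = P = 1837/2000 ≈ 0.918500

1 1 1223/1250
2 2 9657/10000
3 3 1837/2000
f(1y,3y) = ((1223/1250)/(1837/2000) − 1)/(2) = 599/18370 ≈ 3.2608%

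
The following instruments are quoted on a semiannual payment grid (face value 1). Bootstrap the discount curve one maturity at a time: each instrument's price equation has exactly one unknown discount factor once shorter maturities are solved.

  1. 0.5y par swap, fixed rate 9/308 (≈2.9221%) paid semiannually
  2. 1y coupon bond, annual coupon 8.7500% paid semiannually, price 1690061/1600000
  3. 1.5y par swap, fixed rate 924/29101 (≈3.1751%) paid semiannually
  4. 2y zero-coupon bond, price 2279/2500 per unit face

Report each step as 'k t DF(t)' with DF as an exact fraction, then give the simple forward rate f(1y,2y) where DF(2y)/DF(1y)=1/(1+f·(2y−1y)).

1 1/2 616/625
2 1 9707/10000
3 3/2 4769/5000
4 2 2279/2500
f(1y,2y) = ((9707/10000)/(2279/2500) − 1)/(1) = 591/9116 ≈ 6.4831%

step 1 [0.5y] swap r/2=9/616: DF=(1 − 9/616·(0))/(1+9/616) = 616/625 ≈ 0.985600
step 2 [1y] bond c/2=7/160: DF=(1690061/1600000 − 7/160·(0.985600))/(1+7/160) = 9707/10000 ≈ 0.970700
step 3 [1.5y] swap r/2=462/29101: DF=(1 − 462/29101·(0.985600+0.970700))/(1+462/29101) = 4769/5000 ≈ 0.953800
step 4 [2y] zero: DF = P = 2279/2500 ≈ 0.911600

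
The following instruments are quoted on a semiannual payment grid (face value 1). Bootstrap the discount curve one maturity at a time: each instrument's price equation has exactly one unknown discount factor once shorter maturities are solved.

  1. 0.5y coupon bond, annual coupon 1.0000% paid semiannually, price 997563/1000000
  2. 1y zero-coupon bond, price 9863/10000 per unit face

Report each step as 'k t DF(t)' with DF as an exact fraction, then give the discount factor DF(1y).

step 1 [0.5y] bond c/2=1/200: DF=(997563/1000000 − 1/200·(0))/(1+1/200) = 4963/5000 ≈ 0.992600
step 2 [1y] zero: DF = P = 9863/10000 ≈ 0.986300

1 1/2 4963/5000
2 1 9863/10000
DF(1y) = 9863/10000 ≈ 0.986300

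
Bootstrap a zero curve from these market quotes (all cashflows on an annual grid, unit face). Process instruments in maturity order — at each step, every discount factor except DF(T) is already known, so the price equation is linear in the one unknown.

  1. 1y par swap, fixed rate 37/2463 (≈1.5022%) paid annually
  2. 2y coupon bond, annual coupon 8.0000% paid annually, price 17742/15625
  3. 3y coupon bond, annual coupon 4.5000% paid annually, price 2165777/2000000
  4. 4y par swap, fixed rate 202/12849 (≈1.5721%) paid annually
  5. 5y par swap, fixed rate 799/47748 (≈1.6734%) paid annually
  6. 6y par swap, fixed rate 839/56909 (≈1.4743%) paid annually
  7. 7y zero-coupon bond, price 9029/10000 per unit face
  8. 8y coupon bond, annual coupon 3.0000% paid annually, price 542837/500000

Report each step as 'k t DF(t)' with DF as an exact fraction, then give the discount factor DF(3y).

step 1 [1y] swap r/1=37/2463: DF=(1 − 37/2463·(0))/(1+37/2463) = 2463/2500 ≈ 0.985200
step 2 [2y] bond c/1=2/25: DF=(17742/15625 − 2/25·(0.985200))/(1+2/25) = 1223/1250 ≈ 0.978400
step 3 [3y] bond c/1=9/200: DF=(2165777/2000000 − 9/200·(0.985200+0.978400))/(1+9/200) = 9517/10000 ≈ 0.951700
step 4 [4y] swap r/1=202/12849: DF=(1 − 202/12849·(0.985200+0.978400+0.951700))/(1+202/12849) = 4697/5000 ≈ 0.939400
step 5 [5y] swap r/1=799/47748: DF=(1 − 799/47748·(0.985200+0.978400+0.951700+0.939400))/(1+799/47748) = 9201/10000 ≈ 0.920100
step 6 [6y] swap r/1=839/56909: DF=(1 − 839/56909·(0.985200+0.978400+0.951700+0.939400+0.920100))/(1+839/56909) = 9161/10000 ≈ 0.916100
step 7 [7y] zero: DF = P = 9029/10000 ≈ 0.902900
step 8 [8y] bond c/1=3/100: DF=(542837/500000 − 3/100·(0.985200+0.978400+0.951700+0.939400+0.920100+0.916100+0.902900))/(1+3/100) = 431/500 ≈ 0.862000

1 1 2463/2500
2 2 1223/1250
3 3 9517/10000
4 4 4697/5000
5 5 9201/10000
6 6 9161/10000
7 7 9029/10000
8 8 431/500
DF(3y) = 9517/10000 ≈ 0.951700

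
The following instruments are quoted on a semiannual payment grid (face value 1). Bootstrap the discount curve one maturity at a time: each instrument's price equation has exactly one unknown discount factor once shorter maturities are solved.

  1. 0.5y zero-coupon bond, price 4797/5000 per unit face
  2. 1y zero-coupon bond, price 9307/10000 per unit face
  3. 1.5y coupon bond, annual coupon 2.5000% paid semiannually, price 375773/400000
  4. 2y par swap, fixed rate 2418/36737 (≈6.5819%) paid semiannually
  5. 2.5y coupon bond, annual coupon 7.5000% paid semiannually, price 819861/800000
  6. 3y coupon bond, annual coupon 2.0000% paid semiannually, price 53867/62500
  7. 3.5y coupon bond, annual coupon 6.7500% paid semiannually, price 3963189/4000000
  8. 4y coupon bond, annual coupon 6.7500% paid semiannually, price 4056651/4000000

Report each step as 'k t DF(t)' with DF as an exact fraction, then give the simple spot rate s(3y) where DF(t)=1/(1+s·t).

step 1 [0.5y] zero: DF = P = 4797/5000 ≈ 0.959400
step 2 [1y] zero: DF = P = 9307/10000 ≈ 0.930700
step 3 [1.5y] bond c/2=1/80: DF=(375773/400000 − 1/80·(0.959400+0.930700))/(1+1/80) = 1809/2000 ≈ 0.904500
step 4 [2y] swap r/2=1209/36737: DF=(1 − 1209/36737·(0.959400+0.930700+0.904500))/(1+1209/36737) = 8791/10000 ≈ 0.879100
step 5 [2.5y] bond c/2=3/80: DF=(819861/800000 − 3/80·(0.959400+0.930700+0.904500+0.879100))/(1+3/80) = 171/200 ≈ 0.855000
step 6 [3y] bond c/2=1/100: DF=(53867/62500 − 1/100·(0.959400+0.930700+0.904500+0.879100+0.855000))/(1+1/100) = 1617/2000 ≈ 0.808500
step 7 [3.5y] bond c/2=27/800: DF=(3963189/4000000 − 27/800·(0.959400+0.930700+0.904500+0.879100+0.855000+0.808500))/(1+27/800) = 3921/5000 ≈ 0.784200
step 8 [4y] bond c/2=27/800: DF=(4056651/4000000 − 27/800·(0.959400+0.930700+0.904500+0.879100+0.855000+0.808500+0.784200))/(1+27/800) = 1953/2500 ≈ 0.781200

1 1/2 4797/5000
2 1 9307/10000
3 3/2 1809/2000
4 2 8791/10000
5 5/2 171/200
6 3 1617/2000
7 7/2 3921/5000
8 4 1953/2500
s(3y) = (1/(1617/2000) − 1)/(3) = 383/4851 ≈ 7.8953%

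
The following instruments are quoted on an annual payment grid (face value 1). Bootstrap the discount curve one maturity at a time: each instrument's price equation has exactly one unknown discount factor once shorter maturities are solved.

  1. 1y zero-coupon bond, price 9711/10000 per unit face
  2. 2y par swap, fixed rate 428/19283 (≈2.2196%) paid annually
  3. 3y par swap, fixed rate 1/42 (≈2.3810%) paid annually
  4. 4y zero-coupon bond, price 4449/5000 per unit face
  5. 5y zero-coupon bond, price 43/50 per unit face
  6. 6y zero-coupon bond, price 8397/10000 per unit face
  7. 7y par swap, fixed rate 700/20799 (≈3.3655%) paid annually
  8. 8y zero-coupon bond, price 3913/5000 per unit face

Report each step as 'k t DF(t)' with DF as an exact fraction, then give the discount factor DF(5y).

step 1 [1y] zero: DF = P = 9711/10000 ≈ 0.971100
step 2 [2y] swap r/1=428/19283: DF=(1 − 428/19283·(0.971100))/(1+428/19283) = 2393/2500 ≈ 0.957200
step 3 [3y] swap r/1=1/42: DF=(1 − 1/42·(0.971100+0.957200))/(1+1/42) = 9319/10000 ≈ 0.931900
step 4 [4y] zero: DF = P = 4449/5000 ≈ 0.889800
step 5 [5y] zero: DF = P = 43/50 ≈ 0.860000
step 6 [6y] zero: DF = P = 8397/10000 ≈ 0.839700
step 7 [7y] swap r/1=700/20799: DF=(1 − 700/20799·(0.971100+0.957200+0.931900+0.889800+0.860000+0.839700))/(1+700/20799) = 79/100 ≈ 0.790000
step 8 [8y] zero: DF = P = 3913/5000 ≈ 0.782600

1 1 9711/10000
2 2 2393/2500
3 3 9319/10000
4 4 4449/5000
5 5 43/50
6 6 8397/10000
7 7 79/100
8 8 3913/5000
DF(5y) = 43/50 ≈ 0.860000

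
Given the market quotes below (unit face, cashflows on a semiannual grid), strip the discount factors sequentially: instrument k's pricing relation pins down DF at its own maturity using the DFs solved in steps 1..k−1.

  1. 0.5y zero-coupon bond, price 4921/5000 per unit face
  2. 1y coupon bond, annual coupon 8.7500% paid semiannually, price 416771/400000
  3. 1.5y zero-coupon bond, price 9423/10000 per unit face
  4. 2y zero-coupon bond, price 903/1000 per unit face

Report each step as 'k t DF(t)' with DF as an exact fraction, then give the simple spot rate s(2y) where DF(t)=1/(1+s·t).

1 1/2 4921/5000
2 1 957/1000
3 3/2 9423/10000
4 2 903/1000
s(2y) = (1/(903/1000) − 1)/(2) = 97/1806 ≈ 5.3710%

step 1 [0.5y] zero: DF = P = 4921/5000 ≈ 0.984200
step 2 [1y] bond c/2=7/160: DF=(416771/400000 − 7/160·(0.984200))/(1+7/160) = 957/1000 ≈ 0.957000
step 3 [1.5y] zero: DF = P = 9423/10000 ≈ 0.942300
step 4 [2y] zero: DF = P = 903/1000 ≈ 0.903000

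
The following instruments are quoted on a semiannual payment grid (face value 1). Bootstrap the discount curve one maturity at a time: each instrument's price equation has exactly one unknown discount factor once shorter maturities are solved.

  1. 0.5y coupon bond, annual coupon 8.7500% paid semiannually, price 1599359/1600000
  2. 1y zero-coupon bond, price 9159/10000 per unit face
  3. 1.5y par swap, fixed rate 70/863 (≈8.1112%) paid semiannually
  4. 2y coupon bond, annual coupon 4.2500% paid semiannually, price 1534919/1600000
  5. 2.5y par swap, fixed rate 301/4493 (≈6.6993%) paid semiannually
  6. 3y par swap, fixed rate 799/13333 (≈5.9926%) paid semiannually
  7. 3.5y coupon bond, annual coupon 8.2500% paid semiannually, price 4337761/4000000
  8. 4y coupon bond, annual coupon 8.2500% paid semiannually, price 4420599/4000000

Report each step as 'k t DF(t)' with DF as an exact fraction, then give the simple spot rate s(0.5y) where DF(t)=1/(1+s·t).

step 1 [0.5y] bond c/2=7/160: DF=(1599359/1600000 − 7/160·(0))/(1+7/160) = 9577/10000 ≈ 0.957700
step 2 [1y] zero: DF = P = 9159/10000 ≈ 0.915900
step 3 [1.5y] swap r/2=35/863: DF=(1 − 35/863·(0.957700+0.915900))/(1+35/863) = 111/125 ≈ 0.888000
step 4 [2y] bond c/2=17/800: DF=(1534919/1600000 − 17/800·(0.957700+0.915900+0.888000))/(1+17/800) = 8819/10000 ≈ 0.881900
step 5 [2.5y] swap r/2=301/8986: DF=(1 − 301/8986·(0.957700+0.915900+0.888000+0.881900))/(1+301/8986) = 1699/2000 ≈ 0.849500
step 6 [3y] swap r/2=799/26666: DF=(1 − 799/26666·(0.957700+0.915900+0.888000+0.881900+0.849500))/(1+799/26666) = 4201/5000 ≈ 0.840200
step 7 [3.5y] bond c/2=33/800: DF=(4337761/4000000 − 33/800·(0.957700+0.915900+0.888000+0.881900+0.849500+0.840200))/(1+33/800) = 4151/5000 ≈ 0.830200
step 8 [4y] bond c/2=33/800: DF=(4420599/4000000 − 33/800·(0.957700+0.915900+0.888000+0.881900+0.849500+0.840200+0.830200))/(1+33/800) = 2043/2500 ≈ 0.817200

1 1/2 9577/10000
2 1 9159/10000
3 3/2 111/125
4 2 8819/10000
5 5/2 1699/2000
6 3 4201/5000
7 7/2 4151/5000
8 4 2043/2500
s(0.5y) = (1/(9577/10000) − 1)/(1/2) = 846/9577 ≈ 8.8337%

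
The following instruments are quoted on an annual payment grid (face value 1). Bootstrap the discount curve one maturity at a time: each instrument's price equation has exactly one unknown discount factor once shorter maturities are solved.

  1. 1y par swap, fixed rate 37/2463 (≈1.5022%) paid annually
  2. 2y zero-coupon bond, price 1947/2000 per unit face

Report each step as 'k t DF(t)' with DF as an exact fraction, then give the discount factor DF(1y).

1 1 2463/2500
2 2 1947/2000
DF(1y) = 2463/2500 ≈ 0.985200

step 1 [1y] swap r/1=37/2463: DF=(1 − 37/2463·(0))/(1+37/2463) = 2463/2500 ≈ 0.985200
step 2 [2y] zero: DF = P = 1947/2000 ≈ 0.973500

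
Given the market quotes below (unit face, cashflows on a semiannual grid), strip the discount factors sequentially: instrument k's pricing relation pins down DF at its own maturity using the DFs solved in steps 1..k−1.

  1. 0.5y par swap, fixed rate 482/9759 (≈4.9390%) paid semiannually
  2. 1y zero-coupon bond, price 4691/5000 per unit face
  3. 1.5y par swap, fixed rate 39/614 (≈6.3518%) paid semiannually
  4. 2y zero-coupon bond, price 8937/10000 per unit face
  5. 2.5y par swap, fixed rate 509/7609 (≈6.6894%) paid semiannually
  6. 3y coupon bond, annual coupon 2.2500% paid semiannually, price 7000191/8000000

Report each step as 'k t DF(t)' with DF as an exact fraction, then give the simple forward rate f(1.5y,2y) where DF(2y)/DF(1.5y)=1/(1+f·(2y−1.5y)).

1 1/2 9759/10000
2 1 4691/5000
3 3/2 9103/10000
4 2 8937/10000
5 5/2 8473/10000
6 3 1629/2000
f(1.5y,2y) = ((9103/10000)/(8937/10000) − 1)/(1/2) = 332/8937 ≈ 3.7149%

step 1 [0.5y] swap r/2=241/9759: DF=(1 − 241/9759·(0))/(1+241/9759) = 9759/10000 ≈ 0.975900
step 2 [1y] zero: DF = P = 4691/5000 ≈ 0.938200
step 3 [1.5y] swap r/2=39/1228: DF=(1 − 39/1228·(0.975900+0.938200))/(1+39/1228) = 9103/10000 ≈ 0.910300
step 4 [2y] zero: DF = P = 8937/10000 ≈ 0.893700
step 5 [2.5y] swap r/2=509/15218: DF=(1 − 509/15218·(0.975900+0.938200+0.910300+0.893700))/(1+509/15218) = 8473/10000 ≈ 0.847300
step 6 [3y] bond c/2=9/800: DF=(7000191/8000000 − 9/800·(0.975900+0.938200+0.910300+0.893700+0.847300))/(1+9/800) = 1629/2000 ≈ 0.814500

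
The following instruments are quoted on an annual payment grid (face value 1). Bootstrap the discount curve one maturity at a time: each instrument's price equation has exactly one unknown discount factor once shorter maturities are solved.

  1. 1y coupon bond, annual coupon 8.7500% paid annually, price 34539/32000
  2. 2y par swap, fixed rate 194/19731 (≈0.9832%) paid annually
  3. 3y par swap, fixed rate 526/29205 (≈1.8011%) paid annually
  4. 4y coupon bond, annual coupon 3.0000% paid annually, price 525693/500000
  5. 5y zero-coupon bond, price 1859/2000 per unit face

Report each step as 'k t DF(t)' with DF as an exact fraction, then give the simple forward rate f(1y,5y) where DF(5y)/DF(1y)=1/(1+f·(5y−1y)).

1 1 397/400
2 2 4903/5000
3 3 4737/5000
4 4 9357/10000
5 5 1859/2000
f(1y,5y) = ((397/400)/(1859/2000) − 1)/(4) = 63/3718 ≈ 1.6945%

step 1 [1y] bond c/1=7/80: DF=(34539/32000 − 7/80·(0))/(1+7/80) = 397/400 ≈ 0.992500
step 2 [2y] swap r/1=194/19731: DF=(1 − 194/19731·(0.992500))/(1+194/19731) = 4903/5000 ≈ 0.980600
step 3 [3y] swap r/1=526/29205: DF=(1 − 526/29205·(0.992500+0.980600))/(1+526/29205) = 4737/5000 ≈ 0.947400
step 4 [4y] bond c/1=3/100: DF=(525693/500000 − 3/100·(0.992500+0.980600+0.947400))/(1+3/100) = 9357/10000 ≈ 0.935700
step 5 [5y] zero: DF = P = 1859/2000 ≈ 0.929500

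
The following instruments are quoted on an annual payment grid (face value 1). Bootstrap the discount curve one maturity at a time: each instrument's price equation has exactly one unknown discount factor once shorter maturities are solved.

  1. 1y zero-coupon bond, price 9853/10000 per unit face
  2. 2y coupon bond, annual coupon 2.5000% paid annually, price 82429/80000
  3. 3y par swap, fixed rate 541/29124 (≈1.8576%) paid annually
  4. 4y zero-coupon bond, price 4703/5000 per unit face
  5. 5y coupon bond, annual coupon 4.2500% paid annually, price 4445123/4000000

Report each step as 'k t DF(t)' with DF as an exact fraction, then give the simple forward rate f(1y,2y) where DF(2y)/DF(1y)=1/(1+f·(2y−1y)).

1 1 9853/10000
2 2 2453/2500
3 3 9459/10000
4 4 4703/5000
5 5 9089/10000
f(1y,2y) = ((9853/10000)/(2453/2500) − 1)/(1) = 41/9812 ≈ 0.4179%

step 1 [1y] zero: DF = P = 9853/10000 ≈ 0.985300
step 2 [2y] bond c/1=1/40: DF=(82429/80000 − 1/40·(0.985300))/(1+1/40) = 2453/2500 ≈ 0.981200
step 3 [3y] swap r/1=541/29124: DF=(1 − 541/29124·(0.985300+0.981200))/(1+541/29124) = 9459/10000 ≈ 0.945900
step 4 [4y] zero: DF = P = 4703/5000 ≈ 0.940600
step 5 [5y] bond c/1=17/400: DF=(4445123/4000000 − 17/400·(0.985300+0.981200+0.945900+0.940600))/(1+17/400) = 9089/10000 ≈ 0.908900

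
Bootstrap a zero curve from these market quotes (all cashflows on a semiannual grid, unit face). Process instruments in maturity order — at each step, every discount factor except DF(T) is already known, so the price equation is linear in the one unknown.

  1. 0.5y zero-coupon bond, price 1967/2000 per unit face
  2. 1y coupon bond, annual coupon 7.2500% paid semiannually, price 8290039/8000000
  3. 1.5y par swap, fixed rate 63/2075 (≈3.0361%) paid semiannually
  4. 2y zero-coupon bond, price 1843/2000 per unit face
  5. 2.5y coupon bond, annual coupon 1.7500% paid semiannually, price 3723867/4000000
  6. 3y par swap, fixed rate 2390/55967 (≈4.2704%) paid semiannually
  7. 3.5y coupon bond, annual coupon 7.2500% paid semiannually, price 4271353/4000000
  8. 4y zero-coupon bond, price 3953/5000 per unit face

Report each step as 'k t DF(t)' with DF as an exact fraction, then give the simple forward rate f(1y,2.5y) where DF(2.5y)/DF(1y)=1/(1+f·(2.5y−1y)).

step 1 [0.5y] zero: DF = P = 1967/2000 ≈ 0.983500
step 2 [1y] bond c/2=29/800: DF=(8290039/8000000 − 29/800·(0.983500))/(1+29/800) = 1207/1250 ≈ 0.965600
step 3 [1.5y] swap r/2=63/4150: DF=(1 − 63/4150·(0.983500+0.965600))/(1+63/4150) = 9559/10000 ≈ 0.955900
step 4 [2y] zero: DF = P = 1843/2000 ≈ 0.921500
step 5 [2.5y] bond c/2=7/800: DF=(3723867/4000000 − 7/800·(0.983500+0.965600+0.955900+0.921500))/(1+7/800) = 8897/10000 ≈ 0.889700
step 6 [3y] swap r/2=1195/55967: DF=(1 − 1195/55967·(0.983500+0.965600+0.955900+0.921500+0.889700))/(1+1195/55967) = 1761/2000 ≈ 0.880500
step 7 [3.5y] bond c/2=29/800: DF=(4271353/4000000 − 29/800·(0.983500+0.965600+0.955900+0.921500+0.889700+0.880500))/(1+29/800) = 8347/10000 ≈ 0.834700
step 8 [4y] zero: DF = P = 3953/5000 ≈ 0.790600

1 1/2 1967/2000
2 1 1207/1250
3 3/2 9559/10000
4 2 1843/2000
5 5/2 8897/10000
6 3 1761/2000
7 7/2 8347/10000
8 4 3953/5000
f(1y,2.5y) = ((1207/1250)/(8897/10000) − 1)/(3/2) = 506/8897 ≈ 5.6873%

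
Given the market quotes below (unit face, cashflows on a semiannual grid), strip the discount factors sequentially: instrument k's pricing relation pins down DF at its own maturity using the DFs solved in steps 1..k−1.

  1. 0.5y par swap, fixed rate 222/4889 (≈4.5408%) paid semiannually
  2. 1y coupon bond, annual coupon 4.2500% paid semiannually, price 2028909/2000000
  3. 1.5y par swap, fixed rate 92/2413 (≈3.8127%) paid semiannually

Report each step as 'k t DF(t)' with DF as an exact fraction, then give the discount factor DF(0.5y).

1 1/2 4889/5000
2 1 973/1000
3 3/2 1181/1250
DF(0.5y) = 4889/5000 ≈ 0.977800

step 1 [0.5y] swap r/2=111/4889: DF=(1 − 111/4889·(0))/(1+111/4889) = 4889/5000 ≈ 0.977800
step 2 [1y] bond c/2=17/800: DF=(2028909/2000000 − 17/800·(0.977800))/(1+17/800) = 973/1000 ≈ 0.973000
step 3 [1.5y] swap r/2=46/2413: DF=(1 − 46/2413·(0.977800+0.973000))/(1+46/2413) = 1181/1250 ≈ 0.944800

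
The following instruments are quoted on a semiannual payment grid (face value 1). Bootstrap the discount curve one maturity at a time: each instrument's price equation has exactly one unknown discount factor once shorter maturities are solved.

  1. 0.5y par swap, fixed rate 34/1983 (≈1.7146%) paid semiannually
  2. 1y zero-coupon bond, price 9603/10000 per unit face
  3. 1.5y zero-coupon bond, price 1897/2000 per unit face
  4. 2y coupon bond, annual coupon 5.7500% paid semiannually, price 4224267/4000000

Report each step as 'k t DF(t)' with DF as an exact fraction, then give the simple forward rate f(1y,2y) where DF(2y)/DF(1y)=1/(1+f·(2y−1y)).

1 1/2 1983/2000
2 1 9603/10000
3 3/2 1897/2000
4 2 1891/2000
f(1y,2y) = ((9603/10000)/(1891/2000) − 1)/(1) = 148/9455 ≈ 1.5653%

step 1 [0.5y] swap r/2=17/1983: DF=(1 − 17/1983·(0))/(1+17/1983) = 1983/2000 ≈ 0.991500
step 2 [1y] zero: DF = P = 9603/10000 ≈ 0.960300
step 3 [1.5y] zero: DF = P = 1897/2000 ≈ 0.948500
step 4 [2y] bond c/2=23/800: DF=(4224267/4000000 − 23/800·(0.991500+0.960300+0.948500))/(1+23/800) = 1891/2000 ≈ 0.945500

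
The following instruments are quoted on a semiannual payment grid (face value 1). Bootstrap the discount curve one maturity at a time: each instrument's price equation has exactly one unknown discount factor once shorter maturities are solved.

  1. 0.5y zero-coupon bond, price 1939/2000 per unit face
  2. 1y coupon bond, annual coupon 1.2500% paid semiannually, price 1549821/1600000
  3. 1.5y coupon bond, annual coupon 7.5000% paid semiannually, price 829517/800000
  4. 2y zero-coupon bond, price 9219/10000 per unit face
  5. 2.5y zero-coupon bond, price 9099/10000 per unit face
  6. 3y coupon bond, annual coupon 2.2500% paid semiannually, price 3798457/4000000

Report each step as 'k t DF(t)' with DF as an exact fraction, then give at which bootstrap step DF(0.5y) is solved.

1 1/2 1939/2000
2 1 4783/5000
3 3/2 4649/5000
4 2 9219/10000
5 5/2 9099/10000
6 3 8869/10000
DF(0.5y) is solved at step 1

step 1 [0.5y] zero: DF = P = 1939/2000 ≈ 0.969500
step 2 [1y] bond c/2=1/160: DF=(1549821/1600000 − 1/160·(0.969500))/(1+1/160) = 4783/5000 ≈ 0.956600
step 3 [1.5y] bond c/2=3/80: DF=(829517/800000 − 3/80·(0.969500+0.956600))/(1+3/80) = 4649/5000 ≈ 0.929800
step 4 [2y] zero: DF = P = 9219/10000 ≈ 0.921900
step 5 [2.5y] zero: DF = P = 9099/10000 ≈ 0.909900
step 6 [3y] bond c/2=9/800: DF=(3798457/4000000 − 9/800·(0.969500+0.956600+0.929800+0.921900+0.909900))/(1+9/800) = 8869/10000 ≈ 0.886900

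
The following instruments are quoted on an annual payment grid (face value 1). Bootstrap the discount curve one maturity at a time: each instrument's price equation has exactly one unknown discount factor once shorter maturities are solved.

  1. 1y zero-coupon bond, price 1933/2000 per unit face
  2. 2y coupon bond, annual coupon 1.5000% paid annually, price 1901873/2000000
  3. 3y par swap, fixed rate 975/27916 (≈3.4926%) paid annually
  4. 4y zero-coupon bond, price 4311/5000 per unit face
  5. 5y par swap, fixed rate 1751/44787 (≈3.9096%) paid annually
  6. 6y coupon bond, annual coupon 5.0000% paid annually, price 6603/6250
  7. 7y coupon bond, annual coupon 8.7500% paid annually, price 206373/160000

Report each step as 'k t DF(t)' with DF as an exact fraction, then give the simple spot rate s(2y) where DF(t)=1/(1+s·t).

1 1 1933/2000
2 2 4613/5000
3 3 361/400
4 4 4311/5000
5 5 8249/10000
6 6 7929/10000
7 7 7619/10000
s(2y) = (1/(4613/5000) − 1)/(2) = 387/9226 ≈ 4.1947%

step 1 [1y] zero: DF = P = 1933/2000 ≈ 0.966500
step 2 [2y] bond c/1=3/200: DF=(1901873/2000000 − 3/200·(0.966500))/(1+3/200) = 4613/5000 ≈ 0.922600
step 3 [3y] swap r/1=975/27916: DF=(1 − 975/27916·(0.966500+0.922600))/(1+975/27916) = 361/400 ≈ 0.902500
step 4 [4y] zero: DF = P = 4311/5000 ≈ 0.862200
step 5 [5y] swap r/1=1751/44787: DF=(1 − 1751/44787·(0.966500+0.922600+0.902500+0.862200))/(1+1751/44787) = 8249/10000 ≈ 0.824900
step 6 [6y] bond c/1=1/20: DF=(6603/6250 − 1/20·(0.966500+0.922600+0.902500+0.862200+0.824900))/(1+1/20) = 7929/10000 ≈ 0.792900
step 7 [7y] bond c/1=7/80: DF=(206373/160000 − 7/80·(0.966500+0.922600+0.902500+0.862200+0.824900+0.792900))/(1+7/80) = 7619/10000 ≈ 0.761900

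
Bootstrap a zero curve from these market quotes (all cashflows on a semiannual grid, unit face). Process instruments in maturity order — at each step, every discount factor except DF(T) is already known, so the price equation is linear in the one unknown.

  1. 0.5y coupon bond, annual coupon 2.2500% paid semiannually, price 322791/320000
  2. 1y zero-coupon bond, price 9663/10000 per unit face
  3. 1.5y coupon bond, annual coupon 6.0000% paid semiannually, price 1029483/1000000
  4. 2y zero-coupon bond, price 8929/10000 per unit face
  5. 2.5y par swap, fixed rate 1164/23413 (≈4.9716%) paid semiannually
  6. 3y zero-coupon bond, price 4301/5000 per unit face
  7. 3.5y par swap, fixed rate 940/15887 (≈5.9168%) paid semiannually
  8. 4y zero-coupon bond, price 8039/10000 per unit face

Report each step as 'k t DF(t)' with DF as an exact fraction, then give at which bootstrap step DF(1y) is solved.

1 1/2 399/400
2 1 9663/10000
3 3/2 9423/10000
4 2 8929/10000
5 5/2 2209/2500
6 3 4301/5000
7 7/2 203/250
8 4 8039/10000
DF(1y) is solved at step 2

step 1 [0.5y] bond c/2=9/800: DF=(322791/320000 − 9/800·(0))/(1+9/800) = 399/400 ≈ 0.997500
step 2 [1y] zero: DF = P = 9663/10000 ≈ 0.966300
step 3 [1.5y] bond c/2=3/100: DF=(1029483/1000000 − 3/100·(0.997500+0.966300))/(1+3/100) = 9423/10000 ≈ 0.942300
step 4 [2y] zero: DF = P = 8929/10000 ≈ 0.892900
step 5 [2.5y] swap r/2=582/23413: DF=(1 − 582/23413·(0.997500+0.966300+0.942300+0.892900))/(1+582/23413) = 2209/2500 ≈ 0.883600
step 6 [3y] zero: DF = P = 4301/5000 ≈ 0.860200
step 7 [3.5y] swap r/2=470/15887: DF=(1 − 470/15887·(0.997500+0.966300+0.942300+0.892900+0.883600+0.860200))/(1+470/15887) = 203/250 ≈ 0.812000
step 8 [4y] zero: DF = P = 8039/10000 ≈ 0.803900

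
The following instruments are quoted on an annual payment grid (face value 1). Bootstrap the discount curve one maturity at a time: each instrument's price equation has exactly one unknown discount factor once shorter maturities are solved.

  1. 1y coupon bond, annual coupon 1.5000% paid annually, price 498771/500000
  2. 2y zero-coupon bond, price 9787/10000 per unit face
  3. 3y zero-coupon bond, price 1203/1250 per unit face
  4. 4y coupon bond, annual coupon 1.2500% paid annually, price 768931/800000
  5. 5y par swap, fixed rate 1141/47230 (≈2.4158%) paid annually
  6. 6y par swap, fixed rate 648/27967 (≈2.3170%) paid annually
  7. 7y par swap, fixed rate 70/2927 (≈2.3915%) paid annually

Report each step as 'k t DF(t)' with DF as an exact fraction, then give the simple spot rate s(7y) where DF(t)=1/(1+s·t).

step 1 [1y] bond c/1=3/200: DF=(498771/500000 − 3/200·(0))/(1+3/200) = 2457/2500 ≈ 0.982800
step 2 [2y] zero: DF = P = 9787/10000 ≈ 0.978700
step 3 [3y] zero: DF = P = 1203/1250 ≈ 0.962400
step 4 [4y] bond c/1=1/80: DF=(768931/800000 − 1/80·(0.982800+0.978700+0.962400))/(1+1/80) = 2283/2500 ≈ 0.913200
step 5 [5y] swap r/1=1141/47230: DF=(1 − 1141/47230·(0.982800+0.978700+0.962400+0.913200))/(1+1141/47230) = 8859/10000 ≈ 0.885900
step 6 [6y] swap r/1=648/27967: DF=(1 − 648/27967·(0.982800+0.978700+0.962400+0.913200+0.885900))/(1+648/27967) = 544/625 ≈ 0.870400
step 7 [7y] swap r/1=70/2927: DF=(1 − 70/2927·(0.982800+0.978700+0.962400+0.913200+0.885900+0.870400))/(1+70/2927) = 423/500 ≈ 0.846000

1 1 2457/2500
2 2 9787/10000
3 3 1203/1250
4 4 2283/2500
5 5 8859/10000
6 6 544/625
7 7 423/500
s(7y) = (1/(423/500) − 1)/(7) = 11/423 ≈ 2.6005%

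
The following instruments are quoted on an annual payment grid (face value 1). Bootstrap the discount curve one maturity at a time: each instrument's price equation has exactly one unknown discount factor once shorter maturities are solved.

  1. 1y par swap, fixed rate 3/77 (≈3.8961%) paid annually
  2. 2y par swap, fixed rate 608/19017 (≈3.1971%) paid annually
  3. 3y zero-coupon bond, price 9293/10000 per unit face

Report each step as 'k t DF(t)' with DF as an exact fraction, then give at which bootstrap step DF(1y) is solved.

1 1 77/80
2 2 587/625
3 3 9293/10000
DF(1y) is solved at step 1

step 1 [1y] swap r/1=3/77: DF=(1 − 3/77·(0))/(1+3/77) = 77/80 ≈ 0.962500
step 2 [2y] swap r/1=608/19017: DF=(1 − 608/19017·(0.962500))/(1+608/19017) = 587/625 ≈ 0.939200
step 3 [3y] zero: DF = P = 9293/10000 ≈ 0.929300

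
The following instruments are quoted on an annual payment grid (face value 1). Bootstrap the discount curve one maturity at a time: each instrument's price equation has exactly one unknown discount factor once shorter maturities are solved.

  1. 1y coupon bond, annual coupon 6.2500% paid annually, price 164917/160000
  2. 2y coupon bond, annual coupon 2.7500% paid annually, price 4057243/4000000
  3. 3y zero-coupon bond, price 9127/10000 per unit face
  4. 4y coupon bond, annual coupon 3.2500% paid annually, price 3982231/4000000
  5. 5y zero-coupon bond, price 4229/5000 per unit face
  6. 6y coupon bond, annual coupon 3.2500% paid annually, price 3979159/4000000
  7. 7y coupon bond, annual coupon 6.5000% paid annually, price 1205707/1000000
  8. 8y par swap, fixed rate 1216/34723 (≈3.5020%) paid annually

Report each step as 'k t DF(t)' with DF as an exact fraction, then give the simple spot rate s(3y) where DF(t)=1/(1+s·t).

1 1 9701/10000
2 2 2403/2500
3 3 9127/10000
4 4 8747/10000
5 5 4229/5000
6 6 4099/5000
7 7 1607/2000
8 8 473/625
s(3y) = (1/(9127/10000) − 1)/(3) = 291/9127 ≈ 3.1883%

step 1 [1y] bond c/1=1/16: DF=(164917/160000 − 1/16·(0))/(1+1/16) = 9701/10000 ≈ 0.970100
step 2 [2y] bond c/1=11/400: DF=(4057243/4000000 − 11/400·(0.970100))/(1+11/400) = 2403/2500 ≈ 0.961200
step 3 [3y] zero: DF = P = 9127/10000 ≈ 0.912700
step 4 [4y] bond c/1=13/400: DF=(3982231/4000000 − 13/400·(0.970100+0.961200+0.912700))/(1+13/400) = 8747/10000 ≈ 0.874700
step 5 [5y] zero: DF = P = 4229/5000 ≈ 0.845800
step 6 [6y] bond c/1=13/400: DF=(3979159/4000000 − 13/400·(0.970100+0.961200+0.912700+0.874700+0.845800))/(1+13/400) = 4099/5000 ≈ 0.819800
step 7 [7y] bond c/1=13/200: DF=(1205707/1000000 − 13/200·(0.970100+0.961200+0.912700+0.874700+0.845800+0.819800))/(1+13/200) = 1607/2000 ≈ 0.803500
step 8 [8y] swap r/1=1216/34723: DF=(1 − 1216/34723·(0.970100+0.961200+0.912700+0.874700+0.845800+0.819800+0.803500))/(1+1216/34723) = 473/625 ≈ 0.756800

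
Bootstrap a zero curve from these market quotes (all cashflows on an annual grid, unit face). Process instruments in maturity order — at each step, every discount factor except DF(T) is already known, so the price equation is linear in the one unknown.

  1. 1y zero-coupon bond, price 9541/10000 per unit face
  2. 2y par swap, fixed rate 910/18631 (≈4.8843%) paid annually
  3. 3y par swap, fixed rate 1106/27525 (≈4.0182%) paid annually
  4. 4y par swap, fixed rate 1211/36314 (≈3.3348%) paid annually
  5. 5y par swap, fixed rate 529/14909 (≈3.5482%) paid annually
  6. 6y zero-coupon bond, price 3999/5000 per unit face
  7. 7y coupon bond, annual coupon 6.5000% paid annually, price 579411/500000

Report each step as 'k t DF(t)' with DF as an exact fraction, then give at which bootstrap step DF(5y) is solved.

step 1 [1y] zero: DF = P = 9541/10000 ≈ 0.954100
step 2 [2y] swap r/1=910/18631: DF=(1 − 910/18631·(0.954100))/(1+910/18631) = 909/1000 ≈ 0.909000
step 3 [3y] swap r/1=1106/27525: DF=(1 − 1106/27525·(0.954100+0.909000))/(1+1106/27525) = 4447/5000 ≈ 0.889400
step 4 [4y] swap r/1=1211/36314: DF=(1 − 1211/36314·(0.954100+0.909000+0.889400))/(1+1211/36314) = 8789/10000 ≈ 0.878900
step 5 [5y] swap r/1=529/14909: DF=(1 − 529/14909·(0.954100+0.909000+0.889400+0.878900))/(1+529/14909) = 8413/10000 ≈ 0.841300
step 6 [6y] zero: DF = P = 3999/5000 ≈ 0.799800
step 7 [7y] bond c/1=13/200: DF=(579411/500000 − 13/200·(0.954100+0.909000+0.889400+0.878900+0.841300+0.799800))/(1+13/200) = 7663/10000 ≈ 0.766300

1 1 9541/10000
2 2 909/1000
3 3 4447/5000
4 4 8789/10000
5 5 8413/10000
6 6 3999/5000
7 7 7663/10000
DF(5y) is solved at step 5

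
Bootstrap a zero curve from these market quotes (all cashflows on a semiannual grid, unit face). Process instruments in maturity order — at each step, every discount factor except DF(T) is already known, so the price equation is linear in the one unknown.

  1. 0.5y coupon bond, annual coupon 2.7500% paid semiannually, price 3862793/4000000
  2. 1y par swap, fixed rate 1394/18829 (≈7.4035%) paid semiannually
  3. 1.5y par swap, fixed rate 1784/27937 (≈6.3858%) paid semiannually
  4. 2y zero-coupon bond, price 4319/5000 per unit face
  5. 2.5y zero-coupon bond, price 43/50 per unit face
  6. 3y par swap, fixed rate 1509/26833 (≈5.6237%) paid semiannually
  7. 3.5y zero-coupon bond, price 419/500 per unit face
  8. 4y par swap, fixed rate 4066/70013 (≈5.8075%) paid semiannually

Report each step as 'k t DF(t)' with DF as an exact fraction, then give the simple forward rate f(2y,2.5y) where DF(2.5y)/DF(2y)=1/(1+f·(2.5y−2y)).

step 1 [0.5y] bond c/2=11/800: DF=(3862793/4000000 − 11/800·(0))/(1+11/800) = 4763/5000 ≈ 0.952600
step 2 [1y] swap r/2=697/18829: DF=(1 − 697/18829·(0.952600))/(1+697/18829) = 9303/10000 ≈ 0.930300
step 3 [1.5y] swap r/2=892/27937: DF=(1 − 892/27937·(0.952600+0.930300))/(1+892/27937) = 2277/2500 ≈ 0.910800
step 4 [2y] zero: DF = P = 4319/5000 ≈ 0.863800
step 5 [2.5y] zero: DF = P = 43/50 ≈ 0.860000
step 6 [3y] swap r/2=1509/53666: DF=(1 − 1509/53666·(0.952600+0.930300+0.910800+0.863800+0.860000))/(1+1509/53666) = 8491/10000 ≈ 0.849100
step 7 [3.5y] zero: DF = P = 419/500 ≈ 0.838000
step 8 [4y] swap r/2=2033/70013: DF=(1 − 2033/70013·(0.952600+0.930300+0.910800+0.863800+0.860000+0.849100+0.838000))/(1+2033/70013) = 7967/10000 ≈ 0.796700

1 1/2 4763/5000
2 1 9303/10000
3 3/2 2277/2500
4 2 4319/5000
5 5/2 43/50
6 3 8491/10000
7 7/2 419/500
8 4 7967/10000
f(2y,2.5y) = ((4319/5000)/(43/50) − 1)/(1/2) = 19/2150 ≈ 0.8837%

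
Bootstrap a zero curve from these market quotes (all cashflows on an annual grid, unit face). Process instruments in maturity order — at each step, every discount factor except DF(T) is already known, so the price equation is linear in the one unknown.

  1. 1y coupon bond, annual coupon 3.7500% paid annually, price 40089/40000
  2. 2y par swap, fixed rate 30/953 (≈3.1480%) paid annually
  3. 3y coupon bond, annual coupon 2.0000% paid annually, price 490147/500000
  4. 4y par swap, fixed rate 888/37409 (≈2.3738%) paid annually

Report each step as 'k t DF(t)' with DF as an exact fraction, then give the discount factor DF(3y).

step 1 [1y] bond c/1=3/80: DF=(40089/40000 − 3/80·(0))/(1+3/80) = 483/500 ≈ 0.966000
step 2 [2y] swap r/1=30/953: DF=(1 − 30/953·(0.966000))/(1+30/953) = 47/50 ≈ 0.940000
step 3 [3y] bond c/1=1/50: DF=(490147/500000 − 1/50·(0.966000+0.940000))/(1+1/50) = 9237/10000 ≈ 0.923700
step 4 [4y] swap r/1=888/37409: DF=(1 − 888/37409·(0.966000+0.940000+0.923700))/(1+888/37409) = 1139/1250 ≈ 0.911200

1 1 483/500
2 2 47/50
3 3 9237/10000
4 4 1139/1250
DF(3y) = 9237/10000 ≈ 0.923700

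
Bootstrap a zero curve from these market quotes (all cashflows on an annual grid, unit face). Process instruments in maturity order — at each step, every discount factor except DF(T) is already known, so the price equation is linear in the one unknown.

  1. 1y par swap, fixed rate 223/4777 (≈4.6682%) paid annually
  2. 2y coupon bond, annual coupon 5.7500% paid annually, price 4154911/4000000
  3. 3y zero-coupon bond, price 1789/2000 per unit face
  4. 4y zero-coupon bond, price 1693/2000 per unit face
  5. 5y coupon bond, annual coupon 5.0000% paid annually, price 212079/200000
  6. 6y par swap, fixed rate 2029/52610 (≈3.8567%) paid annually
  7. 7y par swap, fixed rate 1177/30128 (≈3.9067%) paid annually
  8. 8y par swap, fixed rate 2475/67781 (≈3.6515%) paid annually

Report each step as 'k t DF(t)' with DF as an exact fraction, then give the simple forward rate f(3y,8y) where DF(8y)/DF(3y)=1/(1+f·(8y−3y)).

1 1 4777/5000
2 2 9303/10000
3 3 1789/2000
4 4 1693/2000
5 5 2093/2500
6 6 7971/10000
7 7 3823/5000
8 8 301/400
f(3y,8y) = ((1789/2000)/(301/400) − 1)/(5) = 284/7525 ≈ 3.7741%

step 1 [1y] swap r/1=223/4777: DF=(1 − 223/4777·(0))/(1+223/4777) = 4777/5000 ≈ 0.955400
step 2 [2y] bond c/1=23/400: DF=(4154911/4000000 − 23/400·(0.955400))/(1+23/400) = 9303/10000 ≈ 0.930300
step 3 [3y] zero: DF = P = 1789/2000 ≈ 0.894500
step 4 [4y] zero: DF = P = 1693/2000 ≈ 0.846500
step 5 [5y] bond c/1=1/20: DF=(212079/200000 − 1/20·(0.955400+0.930300+0.894500+0.846500))/(1+1/20) = 2093/2500 ≈ 0.837200
step 6 [6y] swap r/1=2029/52610: DF=(1 − 2029/52610·(0.955400+0.930300+0.894500+0.846500+0.837200))/(1+2029/52610) = 7971/10000 ≈ 0.797100
step 7 [7y] swap r/1=1177/30128: DF=(1 − 1177/30128·(0.955400+0.930300+0.894500+0.846500+0.837200+0.797100))/(1+1177/30128) = 3823/5000 ≈ 0.764600
step 8 [8y] swap r/1=2475/67781: DF=(1 − 2475/67781·(0.955400+0.930300+0.894500+0.846500+0.837200+0.797100+0.764600))/(1+2475/67781) = 301/400 ≈ 0.752500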